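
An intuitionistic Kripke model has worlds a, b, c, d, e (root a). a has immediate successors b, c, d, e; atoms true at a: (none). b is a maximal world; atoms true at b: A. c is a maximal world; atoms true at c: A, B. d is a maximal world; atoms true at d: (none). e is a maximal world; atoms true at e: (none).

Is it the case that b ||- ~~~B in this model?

Yes

b ||- ~~~B: no world accessible from b forces ~~B.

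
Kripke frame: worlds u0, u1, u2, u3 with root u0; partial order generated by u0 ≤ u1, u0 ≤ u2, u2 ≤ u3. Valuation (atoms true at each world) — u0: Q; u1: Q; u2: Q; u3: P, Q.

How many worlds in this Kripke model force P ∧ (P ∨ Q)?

u0: does not force it — u0 ⊮ P ∧ (P ∨ Q) since u0 fails P.
u1: does not force it — u1 ⊮ P ∧ (P ∨ Q) since u1 fails P.
u2: does not force it.
u3: forces it.
Worlds forcing the formula: {u3}.

1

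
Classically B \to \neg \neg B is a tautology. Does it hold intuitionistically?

This is double-negation introduction, which is intuitionistically derivable.
If a world forces B then every accessible world forces B (persistence), so none forces \neg B; hence \neg \neg B.

Yes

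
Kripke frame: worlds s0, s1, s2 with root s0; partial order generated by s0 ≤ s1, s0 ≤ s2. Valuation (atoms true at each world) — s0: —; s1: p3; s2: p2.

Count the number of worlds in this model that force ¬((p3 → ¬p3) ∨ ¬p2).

s0: does not force it — s0 ⊮ ¬((p3 → ¬p3) ∨ ¬p2) since s1 is accessible from s0 and s1 ⊩ (p3 → ¬p3) ∨ ¬p2.
s1: does not force it.
s2: does not force it.
Worlds forcing the formula: { }.

0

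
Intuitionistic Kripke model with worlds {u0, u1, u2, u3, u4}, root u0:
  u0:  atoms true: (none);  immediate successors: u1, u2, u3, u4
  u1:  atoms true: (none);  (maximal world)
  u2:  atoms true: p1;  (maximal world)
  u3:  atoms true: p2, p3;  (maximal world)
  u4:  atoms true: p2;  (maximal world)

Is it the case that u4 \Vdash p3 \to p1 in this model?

u4 \Vdash p3 \to p1 vacuously: no world accessible from u4 forces the antecedent p3.

Yes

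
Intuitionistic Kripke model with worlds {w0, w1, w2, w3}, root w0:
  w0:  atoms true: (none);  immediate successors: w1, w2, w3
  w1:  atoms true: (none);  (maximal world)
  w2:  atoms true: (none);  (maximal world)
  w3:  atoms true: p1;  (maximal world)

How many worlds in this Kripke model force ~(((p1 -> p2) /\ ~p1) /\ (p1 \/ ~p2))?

w0: does not force it — w0 ||-/- ~(((p1 -> p2) /\ ~p1) /\ (p1 \/ ~p2)) since w1 is accessible from w0 and w1 ||- ((p1 -> p2) /\ ~p1) /\ (p1 \/ ~p2).
w1: does not force it — w1 ||-/- ~(((p1 -> p2) /\ ~p1) /\ (p1 \/ ~p2)) since w1 is accessible from w1 and w1 ||- ((p1 -> p2) /\ ~p1) /\ (p1 \/ ~p2).
w2: does not force it — w2 ||-/- ~(((p1 -> p2) /\ ~p1) /\ (p1 \/ ~p2)) since w2 is accessible from w2 and w2 ||- ((p1 -> p2) /\ ~p1) /\ (p1 \/ ~p2).
w3: forces it.
Worlds forcing the formula: {w3}.

1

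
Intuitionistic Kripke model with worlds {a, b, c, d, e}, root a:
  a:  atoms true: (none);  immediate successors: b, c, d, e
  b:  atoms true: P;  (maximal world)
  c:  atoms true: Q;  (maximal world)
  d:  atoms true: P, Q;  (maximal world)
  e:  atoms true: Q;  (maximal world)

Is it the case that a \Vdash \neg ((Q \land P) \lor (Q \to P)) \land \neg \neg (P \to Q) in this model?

a \nVdash \neg ((Q \land P) \lor (Q \to P)) \land \neg \neg (P \to Q) since a fails \neg ((Q \land P) \lor (Q \to P)).

No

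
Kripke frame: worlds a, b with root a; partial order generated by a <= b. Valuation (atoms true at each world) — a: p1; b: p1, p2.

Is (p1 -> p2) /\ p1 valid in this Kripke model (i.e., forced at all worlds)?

No

Not every world: a ||-/- (p1 -> p2) /\ p1.
a ||-/- (p1 -> p2) /\ p1 since a fails p1 -> p2.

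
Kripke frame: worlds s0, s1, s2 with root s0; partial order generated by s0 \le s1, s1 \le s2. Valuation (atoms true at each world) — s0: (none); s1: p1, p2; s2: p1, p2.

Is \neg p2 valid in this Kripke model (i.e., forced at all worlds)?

Not every world: s0 \nVdash \neg p2.
s0 \nVdash \neg p2 since s1 is accessible from s0 and s1 \Vdash p2.

No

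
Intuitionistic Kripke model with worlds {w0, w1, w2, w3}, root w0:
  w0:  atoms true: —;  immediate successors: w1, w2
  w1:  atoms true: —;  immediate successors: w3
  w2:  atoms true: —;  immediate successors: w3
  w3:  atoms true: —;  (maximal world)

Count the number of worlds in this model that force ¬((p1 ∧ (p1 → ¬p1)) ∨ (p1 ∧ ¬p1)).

w0: forces it.
w1: forces it.
w2: forces it.
w3: forces it.
Worlds forcing the formula: {w0, w1, w2, w3}.

4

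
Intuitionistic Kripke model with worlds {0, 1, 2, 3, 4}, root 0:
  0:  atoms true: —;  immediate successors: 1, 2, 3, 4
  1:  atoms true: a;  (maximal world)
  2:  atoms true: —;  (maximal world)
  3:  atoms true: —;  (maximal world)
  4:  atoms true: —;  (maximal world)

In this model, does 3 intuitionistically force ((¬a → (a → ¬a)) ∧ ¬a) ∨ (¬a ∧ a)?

Yes

3 ⊩ ((¬a → (a → ¬a)) ∧ ¬a) ∨ (¬a ∧ a) via the disjunct (¬a → (a → ¬a)) ∧ ¬a.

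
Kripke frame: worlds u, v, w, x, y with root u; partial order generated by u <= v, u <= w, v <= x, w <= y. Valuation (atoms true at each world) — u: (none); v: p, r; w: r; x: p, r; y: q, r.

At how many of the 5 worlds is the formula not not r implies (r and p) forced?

2

u: does not force it — u does not force not not r implies (r and p): already at u itself, u forces not not r but u does not force r and p.
v: forces it.
w: does not force it — w does not force not not r implies (r and p): already at w itself, w forces not not r but w does not force r and p.
x: forces it.
y: does not force it.
Worlds forcing the formula: {v, x}.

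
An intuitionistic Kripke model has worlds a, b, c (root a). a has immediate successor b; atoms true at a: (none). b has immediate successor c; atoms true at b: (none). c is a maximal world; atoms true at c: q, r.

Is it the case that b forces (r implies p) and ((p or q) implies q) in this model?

b does not force (r implies p) and ((p or q) implies q) since b fails r implies p.

No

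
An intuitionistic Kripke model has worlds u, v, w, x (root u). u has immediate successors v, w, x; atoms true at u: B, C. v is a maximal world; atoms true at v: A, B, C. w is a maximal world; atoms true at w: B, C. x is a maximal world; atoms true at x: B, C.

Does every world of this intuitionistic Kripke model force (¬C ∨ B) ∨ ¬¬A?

Yes

u ⊩ (¬C ∨ B) ∨ ¬¬A via the disjunct ¬C ∨ B.
Since the root u forces (¬C ∨ B) ∨ ¬¬A and forcing is persistent (monotone upward), every world forces it.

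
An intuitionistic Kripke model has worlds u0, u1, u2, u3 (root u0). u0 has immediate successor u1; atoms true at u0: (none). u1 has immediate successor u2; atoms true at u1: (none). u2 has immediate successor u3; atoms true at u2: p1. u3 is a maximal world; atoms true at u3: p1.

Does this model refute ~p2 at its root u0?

u0 ||- ~p2: no world accessible from u0 forces p2.
So the root u0 forces ~p2; the model is not a countermodel.

No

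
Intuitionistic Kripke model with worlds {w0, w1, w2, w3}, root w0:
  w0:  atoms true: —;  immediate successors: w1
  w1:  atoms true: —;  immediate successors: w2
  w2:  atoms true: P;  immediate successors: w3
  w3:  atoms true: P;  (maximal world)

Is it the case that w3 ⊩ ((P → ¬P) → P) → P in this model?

Yes

w3 ⊩ ((P → ¬P) → P) → P: every world accessible from w3 that forces (P → ¬P) → P (namely w3) also forces P.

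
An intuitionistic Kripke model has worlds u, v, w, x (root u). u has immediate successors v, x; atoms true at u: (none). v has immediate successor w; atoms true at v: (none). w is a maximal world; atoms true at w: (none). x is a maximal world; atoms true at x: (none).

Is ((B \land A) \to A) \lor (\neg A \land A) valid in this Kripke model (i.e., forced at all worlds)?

u \Vdash ((B \land A) \to A) \lor (\neg A \land A) via the disjunct (B \land A) \to A.
Since the root u forces ((B \land A) \to A) \lor (\neg A \land A) and forcing is persistent (monotone upward), every world forces it.

Yes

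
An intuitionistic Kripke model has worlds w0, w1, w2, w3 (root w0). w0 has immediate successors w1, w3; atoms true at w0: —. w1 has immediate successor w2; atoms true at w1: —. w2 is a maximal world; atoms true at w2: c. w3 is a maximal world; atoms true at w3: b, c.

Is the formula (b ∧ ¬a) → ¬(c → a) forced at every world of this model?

Yes

w0 ⊩ (b ∧ ¬a) → ¬(c → a): every world accessible from w0 that forces b ∧ ¬a (namely w3) also forces ¬(c → a).
Since the root w0 forces (b ∧ ¬a) → ¬(c → a) and forcing is persistent (monotone upward), every world forces it.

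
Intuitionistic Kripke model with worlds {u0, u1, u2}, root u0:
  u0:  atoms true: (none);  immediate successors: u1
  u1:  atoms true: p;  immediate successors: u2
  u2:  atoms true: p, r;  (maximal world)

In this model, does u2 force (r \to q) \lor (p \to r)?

u2 \Vdash (r \to q) \lor (p \to r) via the disjunct p \to r.

Yes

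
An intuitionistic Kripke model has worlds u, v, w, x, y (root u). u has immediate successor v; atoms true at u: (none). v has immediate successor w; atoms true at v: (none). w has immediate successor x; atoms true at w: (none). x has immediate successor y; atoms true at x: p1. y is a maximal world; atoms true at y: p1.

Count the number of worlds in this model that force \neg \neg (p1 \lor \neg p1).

u: forces it.
v: forces it.
w: forces it.
x: forces it.
y: forces it.
Worlds forcing the formula: {u, v, w, x, y}.

5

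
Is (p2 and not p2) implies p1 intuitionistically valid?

This is an instance of ex falso quodlibet, which is intuitionistically derivable.
No world can force both p2 and not p2, so the antecedent p2 and not p2 is never forced and the implication holds vacuously at every world.

Yes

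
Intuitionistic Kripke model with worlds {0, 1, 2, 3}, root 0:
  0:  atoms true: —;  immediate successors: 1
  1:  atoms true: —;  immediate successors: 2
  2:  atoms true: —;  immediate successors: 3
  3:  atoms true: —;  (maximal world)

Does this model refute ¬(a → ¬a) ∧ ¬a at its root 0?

0 ⊮ ¬(a → ¬a) ∧ ¬a since 0 fails ¬(a → ¬a).
So the root 0 does not force ¬(a → ¬a) ∧ ¬a; the model is a countermodel.

Yes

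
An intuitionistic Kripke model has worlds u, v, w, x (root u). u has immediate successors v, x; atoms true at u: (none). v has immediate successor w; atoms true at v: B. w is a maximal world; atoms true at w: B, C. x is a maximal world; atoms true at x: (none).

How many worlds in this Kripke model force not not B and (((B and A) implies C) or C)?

u: does not force it — u does not force not not B and (((B and A) implies C) or C) since u fails not not B.
v: forces it.
w: forces it.
x: does not force it — x does not force not not B and (((B and A) implies C) or C) since x fails not not B.
Worlds forcing the formula: {v, w}.

2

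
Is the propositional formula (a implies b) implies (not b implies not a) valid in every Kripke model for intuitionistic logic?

This is the forward direction of contraposition, which is intuitionistically derivable.
Assume a implies b and not b. If a held then b would follow, contradicting not b; so not a.

Yes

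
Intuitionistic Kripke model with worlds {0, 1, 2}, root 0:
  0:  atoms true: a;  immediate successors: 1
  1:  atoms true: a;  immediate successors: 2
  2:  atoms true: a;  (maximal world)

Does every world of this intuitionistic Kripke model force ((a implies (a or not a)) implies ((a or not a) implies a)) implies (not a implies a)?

Yes

0 forces ((a implies (a or not a)) implies ((a or not a) implies a)) implies (not a implies a): every world accessible from 0 that forces (a implies (a or not a)) implies ((a or not a) implies a) (namely 0, 1, 2) also forces not a implies a.
Since the root 0 forces ((a implies (a or not a)) implies ((a or not a) implies a)) implies (not a implies a) and forcing is persistent (monotone upward), every world forces it.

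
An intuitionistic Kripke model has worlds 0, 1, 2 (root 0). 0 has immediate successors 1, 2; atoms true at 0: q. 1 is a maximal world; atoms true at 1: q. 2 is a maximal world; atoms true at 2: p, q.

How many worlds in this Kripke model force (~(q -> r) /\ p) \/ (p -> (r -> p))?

0: forces it.
1: forces it.
2: forces it.
Worlds forcing the formula: {0, 1, 2}.

3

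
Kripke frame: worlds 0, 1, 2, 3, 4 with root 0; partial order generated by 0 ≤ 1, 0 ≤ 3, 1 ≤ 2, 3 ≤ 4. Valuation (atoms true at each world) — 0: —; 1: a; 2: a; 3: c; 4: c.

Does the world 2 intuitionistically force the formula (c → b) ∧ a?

Yes

2 ⊩ (c → b) ∧ a since 2 forces both conjuncts.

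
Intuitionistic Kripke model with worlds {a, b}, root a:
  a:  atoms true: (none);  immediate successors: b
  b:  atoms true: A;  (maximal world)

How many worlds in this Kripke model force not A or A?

a: does not force it — a does not force not A or A: neither disjunct is forced at a.
b: forces it.
Worlds forcing the formula: {b}.

1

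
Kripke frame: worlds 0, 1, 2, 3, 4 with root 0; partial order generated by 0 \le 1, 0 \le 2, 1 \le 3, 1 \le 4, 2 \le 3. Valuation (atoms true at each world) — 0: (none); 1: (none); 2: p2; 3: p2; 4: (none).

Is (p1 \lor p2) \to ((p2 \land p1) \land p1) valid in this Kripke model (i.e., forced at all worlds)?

No

Not every world: 0 \nVdash (p1 \lor p2) \to ((p2 \land p1) \land p1).
0 \nVdash (p1 \lor p2) \to ((p2 \land p1) \land p1): at the accessible world 2, 2 \Vdash p1 \lor p2 but 2 \nVdash (p2 \land p1) \land p1.
2 \nVdash (p2 \land p1) \land p1 since 2 fails p2 \land p1.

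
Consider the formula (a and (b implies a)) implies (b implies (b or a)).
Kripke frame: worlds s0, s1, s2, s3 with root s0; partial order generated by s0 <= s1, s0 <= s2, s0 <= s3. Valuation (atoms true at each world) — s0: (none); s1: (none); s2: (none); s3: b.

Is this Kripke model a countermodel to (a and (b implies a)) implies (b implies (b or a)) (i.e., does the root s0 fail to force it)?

No

s0 forces (a and (b implies a)) implies (b implies (b or a)) vacuously: no world accessible from s0 forces the antecedent a and (b implies a).
So the root s0 forces (a and (b implies a)) implies (b implies (b or a)); the model is not a countermodel.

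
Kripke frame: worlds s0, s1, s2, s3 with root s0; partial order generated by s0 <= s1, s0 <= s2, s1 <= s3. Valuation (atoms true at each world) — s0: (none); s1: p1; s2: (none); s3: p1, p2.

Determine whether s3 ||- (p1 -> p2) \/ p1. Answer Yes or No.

Yes

s3 ||- (p1 -> p2) \/ p1 via the disjunct p1 -> p2.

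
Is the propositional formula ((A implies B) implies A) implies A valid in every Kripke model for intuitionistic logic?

No

This is Peirce's law, which is not intuitionistically valid.
A Kripke countermodel: worlds a, b; order generated by a <= b; atoms true at each world — a:{}; b:{A}.
a does not force ((A implies B) implies A) implies A: already at a itself, a forces (A implies B) implies A but a does not force A.
a lacks atom A, so a does not force A.
So the root a does not force the formula.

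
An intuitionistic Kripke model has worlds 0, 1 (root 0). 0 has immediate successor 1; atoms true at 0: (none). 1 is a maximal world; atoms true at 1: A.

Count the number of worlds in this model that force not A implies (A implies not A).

0: forces it.
1: forces it.
Worlds forcing the formula: {0, 1}.

2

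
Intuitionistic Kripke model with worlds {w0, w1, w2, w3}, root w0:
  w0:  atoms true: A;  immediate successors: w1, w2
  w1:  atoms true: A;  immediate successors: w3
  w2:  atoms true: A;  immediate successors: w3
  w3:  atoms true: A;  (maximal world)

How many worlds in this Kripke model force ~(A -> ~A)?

4

w0: forces it.
w1: forces it.
w2: forces it.
w3: forces it.
Worlds forcing the formula: {w0, w1, w2, w3}.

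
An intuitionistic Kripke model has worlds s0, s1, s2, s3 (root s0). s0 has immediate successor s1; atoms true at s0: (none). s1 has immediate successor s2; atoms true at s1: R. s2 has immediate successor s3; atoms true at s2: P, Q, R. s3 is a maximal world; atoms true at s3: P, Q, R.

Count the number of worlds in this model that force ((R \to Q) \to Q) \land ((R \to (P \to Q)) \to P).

s0: does not force it — s0 \nVdash ((R \to Q) \to Q) \land ((R \to (P \to Q)) \to P) since s0 fails (R \to (P \to Q)) \to P.
s1: does not force it — s1 \nVdash ((R \to Q) \to Q) \land ((R \to (P \to Q)) \to P) since s1 fails (R \to (P \to Q)) \to P.
s2: forces it.
s3: forces it.
Worlds forcing the formula: {s2, s3}.

2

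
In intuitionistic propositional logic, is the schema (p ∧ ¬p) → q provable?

Yes

This is an instance of ex falso quodlibet, which is intuitionistically derivable.
No world can force both p and ¬p, so the antecedent p ∧ ¬p is never forced and the implication holds vacuously at every world.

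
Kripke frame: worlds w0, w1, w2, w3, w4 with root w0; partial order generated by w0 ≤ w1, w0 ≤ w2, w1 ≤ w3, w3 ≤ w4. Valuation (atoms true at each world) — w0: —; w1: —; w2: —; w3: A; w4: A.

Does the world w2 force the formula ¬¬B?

No

w2 ⊮ ¬¬B since w2 is accessible from w2 and w2 ⊩ ¬B.
w2 ⊩ ¬B: no world accessible from w2 forces B.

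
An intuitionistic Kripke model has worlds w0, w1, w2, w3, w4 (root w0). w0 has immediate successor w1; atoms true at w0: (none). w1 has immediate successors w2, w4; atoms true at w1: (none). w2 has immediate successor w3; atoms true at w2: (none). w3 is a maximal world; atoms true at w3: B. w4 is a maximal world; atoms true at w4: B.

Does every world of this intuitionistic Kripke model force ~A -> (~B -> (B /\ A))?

Yes

w0 ||- ~A -> (~B -> (B /\ A)): every world accessible from w0 that forces ~A (namely w0, w1, w2, w3, w4) also forces ~B -> (B /\ A).
Since the root w0 forces ~A -> (~B -> (B /\ A)) and forcing is persistent (monotone upward), every world forces it.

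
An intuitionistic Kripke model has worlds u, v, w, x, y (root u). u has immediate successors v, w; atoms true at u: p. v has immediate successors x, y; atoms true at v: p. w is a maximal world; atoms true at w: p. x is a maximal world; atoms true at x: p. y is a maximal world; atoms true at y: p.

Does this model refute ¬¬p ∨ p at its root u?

u ⊩ ¬¬p ∨ p via the disjunct ¬¬p.
So the root u forces ¬¬p ∨ p; the model is not a countermodel.

No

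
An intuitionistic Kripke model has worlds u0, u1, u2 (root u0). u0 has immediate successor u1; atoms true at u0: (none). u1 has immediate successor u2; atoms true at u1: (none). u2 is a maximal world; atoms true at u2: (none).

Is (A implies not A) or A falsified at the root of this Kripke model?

No

u0 forces (A implies not A) or A via the disjunct A implies not A.
So the root u0 forces (A implies not A) or A; the model is not a countermodel.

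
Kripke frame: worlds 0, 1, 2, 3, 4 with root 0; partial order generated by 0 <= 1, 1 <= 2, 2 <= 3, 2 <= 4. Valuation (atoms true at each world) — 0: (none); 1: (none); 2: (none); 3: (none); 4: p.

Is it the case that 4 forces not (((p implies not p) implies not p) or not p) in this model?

4 does not force not (((p implies not p) implies not p) or not p) since 4 is accessible from 4 and 4 forces ((p implies not p) implies not p) or not p.
4 forces ((p implies not p) implies not p) or not p via the disjunct (p implies not p) implies not p.

No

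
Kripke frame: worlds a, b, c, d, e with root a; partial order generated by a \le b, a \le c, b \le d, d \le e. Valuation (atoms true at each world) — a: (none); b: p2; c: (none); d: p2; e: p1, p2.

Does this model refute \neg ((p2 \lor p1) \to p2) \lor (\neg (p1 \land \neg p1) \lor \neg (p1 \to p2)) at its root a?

a \Vdash \neg ((p2 \lor p1) \to p2) \lor (\neg (p1 \land \neg p1) \lor \neg (p1 \to p2)) via the disjunct \neg (p1 \land \neg p1) \lor \neg (p1 \to p2).
So the root a forces \neg ((p2 \lor p1) \to p2) \lor (\neg (p1 \land \neg p1) \lor \neg (p1 \to p2)); the model is not a countermodel.

No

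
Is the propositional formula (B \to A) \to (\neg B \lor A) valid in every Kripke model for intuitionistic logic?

No

This is the material-implication-as-disjunction principle, which is not intuitionistically valid.
A Kripke countermodel: worlds w0, w1; order generated by w0 \le w1; atoms true at each world — w0:{}; w1:{A,B}.
w0 \nVdash (B \to A) \to (\neg B \lor A): already at w0 itself, w0 \Vdash B \to A but w0 \nVdash \neg B \lor A.
w0 \nVdash \neg B \lor A: neither disjunct is forced at w0.
w0 \nVdash \neg B since w1 is accessible from w0 and w1 \Vdash B.
So the root w0 does not force the formula.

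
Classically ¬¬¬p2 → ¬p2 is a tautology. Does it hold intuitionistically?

Yes

This is triple-negation reduction, which is intuitionistically derivable.
Assume ¬¬¬p2 and suppose p2. Then ¬¬p2 (double-negation introduction), contradicting ¬¬¬p2. So ¬p2.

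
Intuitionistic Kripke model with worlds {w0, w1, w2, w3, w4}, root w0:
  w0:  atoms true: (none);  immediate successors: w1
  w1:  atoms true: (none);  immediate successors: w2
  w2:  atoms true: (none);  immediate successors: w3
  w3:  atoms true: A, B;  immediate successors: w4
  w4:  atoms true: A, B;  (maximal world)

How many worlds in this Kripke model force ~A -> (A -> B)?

w0: forces it.
w1: forces it.
w2: forces it.
w3: forces it.
w4: forces it.
Worlds forcing the formula: {w0, w1, w2, w3, w4}.

5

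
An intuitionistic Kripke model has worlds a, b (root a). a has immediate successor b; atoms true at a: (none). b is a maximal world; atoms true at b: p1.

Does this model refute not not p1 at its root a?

No

a forces not not p1: no world accessible from a forces not p1.
So the root a forces not not p1; the model is not a countermodel.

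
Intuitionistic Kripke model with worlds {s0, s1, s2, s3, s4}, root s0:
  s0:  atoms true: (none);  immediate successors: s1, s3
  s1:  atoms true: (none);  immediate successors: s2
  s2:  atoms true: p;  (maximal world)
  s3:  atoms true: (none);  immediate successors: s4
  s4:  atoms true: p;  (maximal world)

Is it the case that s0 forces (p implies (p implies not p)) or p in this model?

s0 does not force (p implies (p implies not p)) or p: neither disjunct is forced at s0.
s0 does not force p implies (p implies not p): at the accessible world s2, s2 forces p but s2 does not force p implies not p.
s2 does not force p implies not p: already at s2 itself, s2 forces p but s2 does not force not p.
s2 does not force not p since s2 is accessible from s2 and s2 forces p.

No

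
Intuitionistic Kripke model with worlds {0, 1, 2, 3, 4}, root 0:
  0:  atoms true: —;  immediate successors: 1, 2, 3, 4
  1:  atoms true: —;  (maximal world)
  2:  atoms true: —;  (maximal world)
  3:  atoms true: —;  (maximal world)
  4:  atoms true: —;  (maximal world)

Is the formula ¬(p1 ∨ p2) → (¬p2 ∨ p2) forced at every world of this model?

0 ⊩ ¬(p1 ∨ p2) → (¬p2 ∨ p2): every world accessible from 0 that forces ¬(p1 ∨ p2) (namely 0, 1, 2, 3, 4) also forces ¬p2 ∨ p2.
Since the root 0 forces ¬(p1 ∨ p2) → (¬p2 ∨ p2) and forcing is persistent (monotone upward), every world forces it.

Yes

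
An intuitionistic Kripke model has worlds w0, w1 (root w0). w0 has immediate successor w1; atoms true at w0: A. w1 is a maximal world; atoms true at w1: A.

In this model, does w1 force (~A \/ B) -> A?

w1 ||- (~A \/ B) -> A vacuously: no world accessible from w1 forces the antecedent ~A \/ B.

Yes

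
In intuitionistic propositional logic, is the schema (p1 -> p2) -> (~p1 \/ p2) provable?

No

This is the material-implication-as-disjunction principle, which is not intuitionistically valid.
A Kripke countermodel: worlds u, v; order generated by u <= v; atoms true at each world — u:{}; v:{p1,p2}.
u ||-/- (p1 -> p2) -> (~p1 \/ p2): already at u itself, u ||- p1 -> p2 but u ||-/- ~p1 \/ p2.
u ||-/- ~p1 \/ p2: neither disjunct is forced at u.
u ||-/- ~p1 since v is accessible from u and v ||- p1.
So the root u does not force the formula.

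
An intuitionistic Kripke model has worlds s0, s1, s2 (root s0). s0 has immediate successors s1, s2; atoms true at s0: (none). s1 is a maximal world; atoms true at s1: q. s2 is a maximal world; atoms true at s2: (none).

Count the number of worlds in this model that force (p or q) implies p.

s0: does not force it — s0 does not force (p or q) implies p: at the accessible world s1, s1 forces p or q but s1 does not force p.
s1: does not force it — s1 does not force (p or q) implies p: already at s1 itself, s1 forces p or q but s1 does not force p.
s2: forces it.
Worlds forcing the formula: {s2}.

1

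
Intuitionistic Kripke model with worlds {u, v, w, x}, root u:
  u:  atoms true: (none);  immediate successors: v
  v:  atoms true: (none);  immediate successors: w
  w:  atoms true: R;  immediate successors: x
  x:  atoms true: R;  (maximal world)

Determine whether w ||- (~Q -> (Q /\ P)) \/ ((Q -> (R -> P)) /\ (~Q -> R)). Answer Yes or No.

w ||- (~Q -> (Q /\ P)) \/ ((Q -> (R -> P)) /\ (~Q -> R)) via the disjunct (Q -> (R -> P)) /\ (~Q -> R).

Yes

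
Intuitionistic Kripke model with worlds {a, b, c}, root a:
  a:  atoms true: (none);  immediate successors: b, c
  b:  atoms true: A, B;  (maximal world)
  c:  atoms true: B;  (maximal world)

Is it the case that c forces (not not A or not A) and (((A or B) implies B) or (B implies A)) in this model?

Yes

c forces (not not A or not A) and (((A or B) implies B) or (B implies A)) since c forces both conjuncts.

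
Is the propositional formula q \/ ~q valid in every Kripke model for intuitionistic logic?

No

This is the law of excluded middle, which is not intuitionistically valid.
A Kripke countermodel: worlds a, b; order generated by a <= b; atoms true at each world — a:{}; b:{q}.
a ||-/- q \/ ~q: neither disjunct is forced at a.
a lacks atom q, so a ||-/- q.
So the root a does not force the formula.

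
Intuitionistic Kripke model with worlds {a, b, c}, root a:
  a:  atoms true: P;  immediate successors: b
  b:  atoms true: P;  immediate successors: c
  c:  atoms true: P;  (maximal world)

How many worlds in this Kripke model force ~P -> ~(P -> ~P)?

3

a: forces it.
b: forces it.
c: forces it.
Worlds forcing the formula: {a, b, c}.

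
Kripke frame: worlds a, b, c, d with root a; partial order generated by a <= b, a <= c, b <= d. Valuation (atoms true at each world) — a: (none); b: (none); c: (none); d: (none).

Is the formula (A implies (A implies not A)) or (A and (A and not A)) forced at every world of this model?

a forces (A implies (A implies not A)) or (A and (A and not A)) via the disjunct A implies (A implies not A).
Since the root a forces (A implies (A implies not A)) or (A and (A and not A)) and forcing is persistent (monotone upward), every world forces it.

Yes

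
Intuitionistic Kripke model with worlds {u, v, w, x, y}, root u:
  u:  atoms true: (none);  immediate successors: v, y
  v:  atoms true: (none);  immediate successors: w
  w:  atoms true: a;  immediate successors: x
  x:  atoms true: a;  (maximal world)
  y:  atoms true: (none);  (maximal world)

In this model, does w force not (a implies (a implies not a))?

Yes

w forces not (a implies (a implies not a)): no world accessible from w forces a implies (a implies not a).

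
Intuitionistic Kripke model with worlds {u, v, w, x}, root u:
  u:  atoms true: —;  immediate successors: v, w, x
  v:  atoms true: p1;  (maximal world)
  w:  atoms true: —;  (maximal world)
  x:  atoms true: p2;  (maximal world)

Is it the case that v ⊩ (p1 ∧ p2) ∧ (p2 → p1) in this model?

No

v ⊮ (p1 ∧ p2) ∧ (p2 → p1) since v fails p1 ∧ p2.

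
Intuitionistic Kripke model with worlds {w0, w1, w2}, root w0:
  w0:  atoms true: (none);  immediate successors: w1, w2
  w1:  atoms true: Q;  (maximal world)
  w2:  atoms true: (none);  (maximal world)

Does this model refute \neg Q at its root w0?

w0 \nVdash \neg Q since w1 is accessible from w0 and w1 \Vdash Q.
So the root w0 does not force \neg Q; the model is a countermodel.

Yes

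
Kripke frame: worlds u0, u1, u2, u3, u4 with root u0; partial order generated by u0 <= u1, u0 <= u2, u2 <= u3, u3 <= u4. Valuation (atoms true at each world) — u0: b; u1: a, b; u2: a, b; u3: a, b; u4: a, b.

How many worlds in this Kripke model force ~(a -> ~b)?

5

u0: forces it.
u1: forces it.
u2: forces it.
u3: forces it.
u4: forces it.
Worlds forcing the formula: {u0, u1, u2, u3, u4}.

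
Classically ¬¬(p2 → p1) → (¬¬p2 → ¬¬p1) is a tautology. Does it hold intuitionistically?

This is the distribution of double negation over implication, which is intuitionistically derivable.
Assume ¬¬(p2 → p1) and ¬¬p2; suppose ¬p1. Then p2 → p1 would give ¬p2 (by contraposition), contradicting ¬¬p2; so ¬(p2 → p1), contradicting ¬¬(p2 → p1). Hence ¬¬p1.

Yes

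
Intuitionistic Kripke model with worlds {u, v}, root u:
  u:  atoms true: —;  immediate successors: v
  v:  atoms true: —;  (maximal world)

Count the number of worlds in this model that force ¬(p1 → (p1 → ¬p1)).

u: does not force it — u ⊮ ¬(p1 → (p1 → ¬p1)) since u is accessible from u and u ⊩ p1 → (p1 → ¬p1).
v: does not force it — v ⊮ ¬(p1 → (p1 → ¬p1)) since v is accessible from v and v ⊩ p1 → (p1 → ¬p1).
Worlds forcing the formula: { }.

0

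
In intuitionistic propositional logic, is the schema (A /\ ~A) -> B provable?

This is an instance of ex falso quodlibet, which is intuitionistically derivable.
No world can force both A and ~A, so the antecedent A /\ ~A is never forced and the implication holds vacuously at every world.

Yes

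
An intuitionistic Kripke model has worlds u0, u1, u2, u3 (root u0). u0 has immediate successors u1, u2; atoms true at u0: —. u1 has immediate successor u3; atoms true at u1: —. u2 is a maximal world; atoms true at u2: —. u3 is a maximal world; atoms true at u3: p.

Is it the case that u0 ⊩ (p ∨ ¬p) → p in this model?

No

u0 ⊮ (p ∨ ¬p) → p: at the accessible world u2, u2 ⊩ p ∨ ¬p but u2 ⊮ p.
u2 lacks atom p, so u2 ⊮ p.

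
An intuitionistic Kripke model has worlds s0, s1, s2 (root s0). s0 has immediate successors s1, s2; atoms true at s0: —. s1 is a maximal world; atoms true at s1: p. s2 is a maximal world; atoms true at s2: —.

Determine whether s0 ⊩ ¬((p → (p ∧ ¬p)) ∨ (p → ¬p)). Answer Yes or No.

No

s0 ⊮ ¬((p → (p ∧ ¬p)) ∨ (p → ¬p)) since s2 is accessible from s0 and s2 ⊩ (p → (p ∧ ¬p)) ∨ (p → ¬p).
s2 ⊩ (p → (p ∧ ¬p)) ∨ (p → ¬p) via the disjunct p → (p ∧ ¬p).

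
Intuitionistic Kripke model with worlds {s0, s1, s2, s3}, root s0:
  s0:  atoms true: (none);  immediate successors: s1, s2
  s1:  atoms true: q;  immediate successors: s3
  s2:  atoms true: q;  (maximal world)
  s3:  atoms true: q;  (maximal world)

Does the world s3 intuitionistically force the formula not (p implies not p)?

s3 does not force not (p implies not p) since s3 is accessible from s3 and s3 forces p implies not p.
s3 forces p implies not p vacuously: no world accessible from s3 forces the antecedent p.

No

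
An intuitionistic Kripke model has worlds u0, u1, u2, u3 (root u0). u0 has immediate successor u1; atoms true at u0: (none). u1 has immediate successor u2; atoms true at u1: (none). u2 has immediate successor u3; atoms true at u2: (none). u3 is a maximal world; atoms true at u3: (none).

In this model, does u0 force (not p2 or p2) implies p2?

u0 does not force (not p2 or p2) implies p2: already at u0 itself, u0 forces not p2 or p2 but u0 does not force p2.
u0 lacks atom p2, so u0 does not force p2.

No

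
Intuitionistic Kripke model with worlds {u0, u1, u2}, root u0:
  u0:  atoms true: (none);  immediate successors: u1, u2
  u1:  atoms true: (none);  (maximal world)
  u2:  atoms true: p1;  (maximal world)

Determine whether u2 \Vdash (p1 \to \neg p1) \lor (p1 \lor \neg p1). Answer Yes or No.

Yes

u2 \Vdash (p1 \to \neg p1) \lor (p1 \lor \neg p1) via the disjunct p1 \lor \neg p1.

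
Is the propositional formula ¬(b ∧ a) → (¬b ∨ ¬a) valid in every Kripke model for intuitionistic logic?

No

This is the constructively invalid direction of De Morgan's law for conjunction, which is not intuitionistically valid.
A Kripke countermodel: worlds 0, 1, 2; order generated by 0 ≤ 1, 0 ≤ 2; atoms true at each world — 0:{}; 1:{b}; 2:{a}.
0 ⊮ ¬(b ∧ a) → (¬b ∨ ¬a): already at 0 itself, 0 ⊩ ¬(b ∧ a) but 0 ⊮ ¬b ∨ ¬a.
0 ⊮ ¬b ∨ ¬a: neither disjunct is forced at 0.
0 ⊮ ¬b since 1 is accessible from 0 and 1 ⊩ b.
So the root 0 does not force the formula.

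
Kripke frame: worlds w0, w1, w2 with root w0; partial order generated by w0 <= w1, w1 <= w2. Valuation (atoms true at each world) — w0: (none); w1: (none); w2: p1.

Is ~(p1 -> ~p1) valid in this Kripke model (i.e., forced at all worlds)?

Yes

w0 ||- ~(p1 -> ~p1): no world accessible from w0 forces p1 -> ~p1.
Since the root w0 forces ~(p1 -> ~p1) and forcing is persistent (monotone upward), every world forces it.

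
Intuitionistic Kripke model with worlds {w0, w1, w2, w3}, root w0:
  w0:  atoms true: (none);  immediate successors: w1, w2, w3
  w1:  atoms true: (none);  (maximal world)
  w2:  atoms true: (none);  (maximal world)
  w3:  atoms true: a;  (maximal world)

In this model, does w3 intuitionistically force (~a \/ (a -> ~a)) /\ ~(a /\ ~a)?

No

w3 ||-/- (~a \/ (a -> ~a)) /\ ~(a /\ ~a) since w3 fails ~a \/ (a -> ~a).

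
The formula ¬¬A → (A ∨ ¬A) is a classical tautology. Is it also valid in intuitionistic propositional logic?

No

This is a variant of double-negation elimination (deriving excluded middle from double negation), which is not intuitionistically valid.
A Kripke countermodel: worlds 0, 1; order generated by 0 ≤ 1; atoms true at each world — 0:{}; 1:{A}.
0 ⊮ ¬¬A → (A ∨ ¬A): already at 0 itself, 0 ⊩ ¬¬A but 0 ⊮ A ∨ ¬A.
0 ⊮ A ∨ ¬A: neither disjunct is forced at 0.
0 lacks atom A, so 0 ⊮ A.
So the root 0 does not force the formula.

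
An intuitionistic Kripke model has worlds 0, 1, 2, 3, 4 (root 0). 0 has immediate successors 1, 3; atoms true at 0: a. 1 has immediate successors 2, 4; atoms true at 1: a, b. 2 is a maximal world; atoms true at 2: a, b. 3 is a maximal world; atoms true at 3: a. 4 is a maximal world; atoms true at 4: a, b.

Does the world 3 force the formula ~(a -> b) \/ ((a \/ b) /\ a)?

3 ||- ~(a -> b) \/ ((a \/ b) /\ a) via the disjunct ~(a -> b).

Yes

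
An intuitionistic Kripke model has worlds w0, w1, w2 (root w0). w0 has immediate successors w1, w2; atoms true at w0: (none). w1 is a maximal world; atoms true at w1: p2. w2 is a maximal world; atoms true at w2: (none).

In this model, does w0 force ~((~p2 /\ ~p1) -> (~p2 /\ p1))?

No

w0 ||-/- ~((~p2 /\ ~p1) -> (~p2 /\ p1)) since w1 is accessible from w0 and w1 ||- (~p2 /\ ~p1) -> (~p2 /\ p1).
w1 ||- (~p2 /\ ~p1) -> (~p2 /\ p1) vacuously: no world accessible from w1 forces the antecedent ~p2 /\ ~p1.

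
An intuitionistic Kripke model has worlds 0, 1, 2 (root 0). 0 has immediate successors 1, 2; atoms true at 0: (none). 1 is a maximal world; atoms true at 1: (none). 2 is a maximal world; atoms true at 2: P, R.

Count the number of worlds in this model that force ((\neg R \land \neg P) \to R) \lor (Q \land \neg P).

0: does not force it — 0 \nVdash ((\neg R \land \neg P) \to R) \lor (Q \land \neg P): neither disjunct is forced at 0.
1: does not force it — 1 \nVdash ((\neg R \land \neg P) \to R) \lor (Q \land \neg P): neither disjunct is forced at 1.
2: forces it.
Worlds forcing the formula: {2}.

1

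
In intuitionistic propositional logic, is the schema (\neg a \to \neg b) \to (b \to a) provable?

No

This is the converse of contraposition, which is not intuitionistically valid.
A Kripke countermodel: worlds s0, s1; order generated by s0 \le s1; atoms true at each world — s0:{b}; s1:{a,b}.
s0 \nVdash (\neg a \to \neg b) \to (b \to a): already at s0 itself, s0 \Vdash \neg a \to \neg b but s0 \nVdash b \to a.
s0 \nVdash b \to a: already at s0 itself, s0 \Vdash b but s0 \nVdash a.
s0 lacks atom a, so s0 \nVdash a.
So the root s0 does not force the formula.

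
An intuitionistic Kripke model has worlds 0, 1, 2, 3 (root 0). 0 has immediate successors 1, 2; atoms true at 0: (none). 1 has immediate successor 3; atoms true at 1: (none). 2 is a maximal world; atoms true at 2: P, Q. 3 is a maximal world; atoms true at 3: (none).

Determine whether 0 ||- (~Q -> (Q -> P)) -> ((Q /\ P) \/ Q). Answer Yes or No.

0 ||-/- (~Q -> (Q -> P)) -> ((Q /\ P) \/ Q): already at 0 itself, 0 ||- ~Q -> (Q -> P) but 0 ||-/- (Q /\ P) \/ Q.
0 ||-/- (Q /\ P) \/ Q: neither disjunct is forced at 0.
0 ||-/- Q /\ P since 0 fails Q.

No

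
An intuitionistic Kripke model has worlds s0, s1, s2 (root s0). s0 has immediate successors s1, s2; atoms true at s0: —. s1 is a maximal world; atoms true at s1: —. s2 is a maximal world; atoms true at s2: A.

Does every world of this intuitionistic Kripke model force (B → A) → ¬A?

No

Not every world: s0 ⊮ (B → A) → ¬A.
s0 ⊮ (B → A) → ¬A: already at s0 itself, s0 ⊩ B → A but s0 ⊮ ¬A.
s0 ⊮ ¬A since s2 is accessible from s0 and s2 ⊩ A.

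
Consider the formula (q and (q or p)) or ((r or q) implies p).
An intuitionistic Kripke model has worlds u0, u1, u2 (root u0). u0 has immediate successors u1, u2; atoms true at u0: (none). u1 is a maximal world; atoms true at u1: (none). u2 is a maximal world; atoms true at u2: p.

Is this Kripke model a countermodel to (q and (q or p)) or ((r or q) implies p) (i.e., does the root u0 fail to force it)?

u0 forces (q and (q or p)) or ((r or q) implies p) via the disjunct (r or q) implies p.
So the root u0 forces (q and (q or p)) or ((r or q) implies p); the model is not a countermodel.

No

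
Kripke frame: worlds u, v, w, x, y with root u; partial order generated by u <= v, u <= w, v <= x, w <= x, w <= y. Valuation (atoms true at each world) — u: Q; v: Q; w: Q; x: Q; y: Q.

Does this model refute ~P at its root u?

u ||- ~P: no world accessible from u forces P.
So the root u forces ~P; the model is not a countermodel.

No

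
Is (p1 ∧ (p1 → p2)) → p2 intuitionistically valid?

Yes

This is modus ponens in implicational form, which is intuitionistically derivable.
If a world forces p1 and p1 → p2, then applying the implication at that world (which is accessible from itself) gives p2.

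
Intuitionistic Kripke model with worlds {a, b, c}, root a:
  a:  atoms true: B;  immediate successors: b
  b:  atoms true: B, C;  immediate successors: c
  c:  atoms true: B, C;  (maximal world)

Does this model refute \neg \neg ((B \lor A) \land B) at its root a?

a \Vdash \neg \neg ((B \lor A) \land B): no world accessible from a forces \neg ((B \lor A) \land B).
So the root a forces \neg \neg ((B \lor A) \land B); the model is not a countermodel.

No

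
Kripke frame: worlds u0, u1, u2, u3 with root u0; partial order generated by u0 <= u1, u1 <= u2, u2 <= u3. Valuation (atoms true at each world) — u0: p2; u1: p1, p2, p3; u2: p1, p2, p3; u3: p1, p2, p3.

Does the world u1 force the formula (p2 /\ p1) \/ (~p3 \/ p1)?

u1 ||- (p2 /\ p1) \/ (~p3 \/ p1) via the disjunct p2 /\ p1.

Yes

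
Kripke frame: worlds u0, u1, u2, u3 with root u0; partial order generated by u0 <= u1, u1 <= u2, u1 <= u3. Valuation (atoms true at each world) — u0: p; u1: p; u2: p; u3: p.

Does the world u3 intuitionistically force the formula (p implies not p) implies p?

u3 forces (p implies not p) implies p vacuously: no world accessible from u3 forces the antecedent p implies not p.

Yes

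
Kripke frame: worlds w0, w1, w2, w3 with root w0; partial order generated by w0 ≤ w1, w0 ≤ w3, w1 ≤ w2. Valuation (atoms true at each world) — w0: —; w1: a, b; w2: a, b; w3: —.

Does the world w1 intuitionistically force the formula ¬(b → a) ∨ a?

w1 ⊩ ¬(b → a) ∨ a via the disjunct a.

Yes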